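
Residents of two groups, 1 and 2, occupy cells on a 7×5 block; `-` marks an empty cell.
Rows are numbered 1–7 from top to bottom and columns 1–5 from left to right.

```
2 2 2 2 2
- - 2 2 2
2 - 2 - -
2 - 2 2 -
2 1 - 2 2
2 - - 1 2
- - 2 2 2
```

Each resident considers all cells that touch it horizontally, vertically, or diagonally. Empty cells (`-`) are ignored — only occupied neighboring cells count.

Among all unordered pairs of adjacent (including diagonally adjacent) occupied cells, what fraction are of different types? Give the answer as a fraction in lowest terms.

5/21

Scan each occupied cell's neighbors to the right and below (and the two forward diagonals) so each pair is counted once.
Row 1: 2(1,1)–2(1,2)= 2(1,2)–2(1,3)= 2(1,2)–2(2,3)= 2(1,3)–2(1,4)= 2(1,3)–2(2,3)= 2(1,3)–2(2,4)= 2(1,4)–2(1,5)= 2(1,4)–2(2,4)= 2(1,4)–2(2,5)= 2(1,4)–2(2,3)= 2(1,5)–2(2,5)= 2(1,5)–2(2,4)=  → 0/12 unlike.
Row 2: 2(2,3)–2(2,4)= 2(2,3)–2(3,3)= 2(2,4)–2(2,5)= 2(2,4)–2(3,3)=  → 0/4 unlike.
Row 3: 2(3,1)–2(4,1)= 2(3,3)–2(4,3)= 2(3,3)–2(4,4)=  → 0/3 unlike.
Row 4: 2(4,1)–2(5,1)= 2(4,1)–1(5,2)≠ 2(4,3)–2(4,4)= 2(4,3)–2(5,4)= 2(4,3)–1(5,2)≠ 2(4,4)–2(5,4)= 2(4,4)–2(5,5)=  → 2/7 unlike.
Row 5: 2(5,1)–1(5,2)≠ 2(5,1)–2(6,1)= 1(5,2)–2(6,1)≠ 2(5,4)–2(5,5)= 2(5,4)–1(6,4)≠ 2(5,4)–2(6,5)= 2(5,5)–2(6,5)= 2(5,5)–1(6,4)≠  → 4/8 unlike.
Row 6: 1(6,4)–2(6,5)≠ 1(6,4)–2(7,4)≠ 1(6,4)–2(7,5)≠ 1(6,4)–2(7,3)≠ 2(6,5)–2(7,5)= 2(6,5)–2(7,4)=  → 4/6 unlike.
Row 7: 2(7,3)–2(7,4)= 2(7,4)–2(7,5)=  → 0/2 unlike.
Total adjacent occupied pairs: 42; unlike-type pairs: 10.
10/42 reduces to 5/21.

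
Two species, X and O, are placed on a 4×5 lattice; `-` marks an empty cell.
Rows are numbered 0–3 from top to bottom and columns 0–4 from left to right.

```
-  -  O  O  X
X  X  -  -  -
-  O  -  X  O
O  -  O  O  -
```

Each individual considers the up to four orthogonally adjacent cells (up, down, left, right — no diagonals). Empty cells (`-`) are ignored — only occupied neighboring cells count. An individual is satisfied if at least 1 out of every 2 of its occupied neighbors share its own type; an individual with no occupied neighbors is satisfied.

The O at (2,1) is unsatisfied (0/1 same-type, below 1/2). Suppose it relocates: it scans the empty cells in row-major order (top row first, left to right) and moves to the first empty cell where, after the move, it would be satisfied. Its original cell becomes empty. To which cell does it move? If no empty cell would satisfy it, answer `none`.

(0,1)

Vacating (2,1). Empty cells in order:
  (0,0): 0/1 same-type → still unsatisfied.
  (0,1): 1/2 same-type → satisfied — stop here.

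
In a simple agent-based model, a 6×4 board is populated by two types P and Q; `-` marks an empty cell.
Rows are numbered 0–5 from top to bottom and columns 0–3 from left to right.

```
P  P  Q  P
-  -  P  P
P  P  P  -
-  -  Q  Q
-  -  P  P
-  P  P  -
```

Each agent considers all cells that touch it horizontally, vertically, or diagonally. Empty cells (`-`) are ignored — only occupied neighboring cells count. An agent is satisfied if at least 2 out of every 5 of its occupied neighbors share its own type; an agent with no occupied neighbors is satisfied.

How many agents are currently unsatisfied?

3

(0,0)P 1/1 ✓
(0,1)P 2/3 ✓
(0,2)Q 0/4 ✗
(0,3)P 2/3 ✓
(1,2)P 5/6 ✓
(1,3)P 3/4 ✓
(2,0)P 1/1 ✓
(2,1)P 3/4 ✓
(2,2)P 3/5 ✓
(3,2)Q 1/5 ✗
(3,3)Q 1/4 ✗
(4,2)P 3/5 ✓
(4,3)P 2/4 ✓
(5,1)P 2/2 ✓
(5,2)P 3/3 ✓
Unsatisfied: (0,2), (3,2), (3,3) — 3 in total.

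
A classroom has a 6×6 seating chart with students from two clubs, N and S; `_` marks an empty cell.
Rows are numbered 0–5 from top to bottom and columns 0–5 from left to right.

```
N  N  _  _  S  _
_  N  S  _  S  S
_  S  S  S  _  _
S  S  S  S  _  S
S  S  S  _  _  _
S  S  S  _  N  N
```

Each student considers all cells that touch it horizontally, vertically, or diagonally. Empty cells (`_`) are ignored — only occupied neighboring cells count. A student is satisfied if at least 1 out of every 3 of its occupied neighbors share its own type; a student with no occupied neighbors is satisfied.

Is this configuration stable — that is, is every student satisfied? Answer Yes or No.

Row 0: (0,0)N 2/2 ok · (0,1)N 2/3 ok · (0,4)S 2/2 ok
Row 1: (1,1)N 2/5 ok · (1,2)S 3/5 ok · (1,4)S 3/3 ok · (1,5)S 2/2 ok
Row 2: (2,1)S 5/6 ok · (2,2)S 6/7 ok · (2,3)S 5/5 ok
Row 3: (3,0)S 4/4 ok · (3,1)S 7/7 ok · (3,2)S 7/7 ok · (3,3)S 4/4 ok · (3,5)S 0/0 ok
Row 4: (4,0)S 5/5 ok · (4,1)S 8/8 ok · (4,2)S 6/6 ok
Row 5: (5,0)S 3/3 ok · (5,1)S 5/5 ok · (5,2)S 3/3 ok · (5,4)N 1/1 ok · (5,5)N 1/1 ok
All meet the threshold, so the configuration is stable.

Yes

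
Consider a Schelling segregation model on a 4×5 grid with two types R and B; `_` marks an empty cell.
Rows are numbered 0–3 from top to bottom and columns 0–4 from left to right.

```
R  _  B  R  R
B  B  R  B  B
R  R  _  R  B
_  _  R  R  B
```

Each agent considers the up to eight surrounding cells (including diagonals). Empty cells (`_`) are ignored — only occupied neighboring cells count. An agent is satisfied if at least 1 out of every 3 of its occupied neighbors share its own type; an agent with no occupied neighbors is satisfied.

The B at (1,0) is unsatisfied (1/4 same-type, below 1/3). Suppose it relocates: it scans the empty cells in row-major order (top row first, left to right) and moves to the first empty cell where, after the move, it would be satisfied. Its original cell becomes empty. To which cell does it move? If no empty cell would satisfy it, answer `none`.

(0,1)

Vacating (1,0). Empty cells in order:
  (0,1): 2/4 same-type → satisfied — stop here.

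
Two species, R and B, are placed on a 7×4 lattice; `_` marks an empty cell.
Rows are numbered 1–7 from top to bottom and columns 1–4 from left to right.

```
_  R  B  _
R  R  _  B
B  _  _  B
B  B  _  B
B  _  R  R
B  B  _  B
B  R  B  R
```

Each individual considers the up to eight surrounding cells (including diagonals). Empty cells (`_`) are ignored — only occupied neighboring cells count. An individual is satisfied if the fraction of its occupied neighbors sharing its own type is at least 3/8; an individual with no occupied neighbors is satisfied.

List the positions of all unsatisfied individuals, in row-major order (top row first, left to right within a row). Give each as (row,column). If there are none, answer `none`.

Row 1: (1,2)R 2/3 satisfied · (1,3)B 1/3 not
Row 2: (2,1)R 2/3 satisfied · (2,2)R 2/4 satisfied · (2,4)B 2/2 satisfied
Row 3: (3,1)B 2/4 satisfied · (3,4)B 2/2 satisfied
Row 4: (4,1)B 3/3 satisfied · (4,2)B 3/4 satisfied · (4,4)B 1/3 not
Row 5: (5,1)B 4/4 satisfied · (5,3)R 1/5 not · (5,4)R 1/3 not
Row 6: (6,1)B 3/4 satisfied · (6,2)B 4/6 satisfied · (6,4)B 1/4 not
Row 7: (7,1)B 2/3 satisfied · (7,2)R 0/4 not · (7,3)B 2/4 satisfied · (7,4)R 0/2 not

(1,3), (4,4), (5,3), (5,4), (6,4), (7,2), (7,4)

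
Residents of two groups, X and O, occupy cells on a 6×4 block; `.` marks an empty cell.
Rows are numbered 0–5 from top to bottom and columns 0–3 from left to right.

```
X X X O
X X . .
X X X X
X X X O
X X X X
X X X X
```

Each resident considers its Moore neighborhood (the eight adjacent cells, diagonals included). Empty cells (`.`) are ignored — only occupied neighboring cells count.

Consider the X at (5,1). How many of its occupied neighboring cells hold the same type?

Occupied neighbors of (5,1): (4,0)=X, (4,1)=X, (4,2)=X, (5,0)=X, (5,2)=X.
Same type (X): 5 of 5.

5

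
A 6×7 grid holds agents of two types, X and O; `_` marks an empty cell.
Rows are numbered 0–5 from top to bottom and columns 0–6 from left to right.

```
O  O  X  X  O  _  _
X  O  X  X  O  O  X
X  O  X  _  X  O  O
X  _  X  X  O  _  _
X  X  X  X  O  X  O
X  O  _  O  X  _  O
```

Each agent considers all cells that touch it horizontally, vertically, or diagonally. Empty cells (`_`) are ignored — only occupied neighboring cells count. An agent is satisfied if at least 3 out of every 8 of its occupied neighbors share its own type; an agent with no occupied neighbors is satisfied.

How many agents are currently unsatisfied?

(0,0)O 2/3 ✓
(0,1)O 2/5 ✓
(0,2)X 3/5 ✓
(0,3)X 3/5 ✓
(0,4)O 2/4 ✓
(1,0)X 1/5 ✗
(1,1)O 3/8 ✓
(1,2)X 4/7 ✓
(1,3)X 5/7 ✓
(1,4)O 3/6 ✓
(1,5)O 4/6 ✓
(1,6)X 0/3 ✗
(2,0)X 2/4 ✓
(2,1)O 1/7 ✗
(2,2)X 4/6 ✓
(2,4)X 2/6 ✗
(2,5)O 4/6 ✓
(2,6)O 2/3 ✓
(3,0)X 3/4 ✓
(3,2)X 5/6 ✓
(3,3)X 5/7 ✓
(3,4)O 2/6 ✗
(4,0)X 3/4 ✓
(4,1)X 5/6 ✓
(4,2)X 4/6 ✓
(4,3)X 4/7 ✓
(4,4)O 2/6 ✗
(4,5)X 1/5 ✗
(4,6)O 1/2 ✓
(5,0)X 2/3 ✓
(5,1)O 0/4 ✗
(5,3)O 1/4 ✗
(5,4)X 2/4 ✓
(5,6)O 1/2 ✓
Unsatisfied: (1,0), (1,6), (2,1), (2,4), (3,4), (4,4), (4,5), (5,1), (5,3) — 9 in total.

9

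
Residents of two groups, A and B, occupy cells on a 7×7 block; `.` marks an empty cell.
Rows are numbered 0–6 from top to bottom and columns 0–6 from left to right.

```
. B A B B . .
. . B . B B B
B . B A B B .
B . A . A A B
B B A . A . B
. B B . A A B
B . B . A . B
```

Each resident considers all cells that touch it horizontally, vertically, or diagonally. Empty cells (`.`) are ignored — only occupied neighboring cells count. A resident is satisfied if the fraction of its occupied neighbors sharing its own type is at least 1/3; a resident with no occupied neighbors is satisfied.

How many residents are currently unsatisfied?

2

Row 0: (0,1)B 1/2 satisfied · (0,2)A 0/3 not · (0,3)B 3/4 satisfied · (0,4)B 3/3 satisfied
Row 1: (1,2)B 3/5 satisfied · (1,4)B 5/6 satisfied · (1,5)B 5/5 satisfied · (1,6)B 2/2 satisfied
Row 2: (2,0)B 1/1 satisfied · (2,2)B 1/3 satisfied · (2,3)A 2/6 satisfied · (2,4)B 3/6 satisfied · (2,5)B 5/7 satisfied
Row 3: (3,0)B 3/3 satisfied · (3,2)A 2/4 satisfied · (3,4)A 3/5 satisfied · (3,5)A 2/6 satisfied · (3,6)B 2/3 satisfied
Row 4: (4,0)B 3/3 satisfied · (4,1)B 4/6 satisfied · (4,2)A 1/4 not · (4,4)A 4/4 satisfied · (4,6)B 2/4 satisfied
Row 5: (5,1)B 5/6 satisfied · (5,2)B 3/4 satisfied · (5,4)A 3/3 satisfied · (5,5)A 3/6 satisfied · (5,6)B 2/3 satisfied
Row 6: (6,0)B 1/1 satisfied · (6,2)B 2/2 satisfied · (6,4)A 2/2 satisfied · (6,6)B 1/2 satisfied
Unsatisfied: (0,2), (4,2) — 2 in total.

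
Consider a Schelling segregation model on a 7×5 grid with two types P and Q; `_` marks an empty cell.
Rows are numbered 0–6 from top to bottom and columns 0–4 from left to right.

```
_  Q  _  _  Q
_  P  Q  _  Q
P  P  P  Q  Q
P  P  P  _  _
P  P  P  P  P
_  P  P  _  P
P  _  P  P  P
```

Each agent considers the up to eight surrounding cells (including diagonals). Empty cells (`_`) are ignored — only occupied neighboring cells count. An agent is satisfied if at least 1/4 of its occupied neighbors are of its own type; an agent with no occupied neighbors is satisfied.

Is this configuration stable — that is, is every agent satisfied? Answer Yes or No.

(0,1)Q 1/2 ok
(0,4)Q 1/1 ok
(1,1)P 3/5 ok
(1,2)Q 2/5 ok
(1,4)Q 3/3 ok
(2,0)P 4/4 ok
(2,1)P 6/7 ok
(2,2)P 4/6 ok
(2,3)Q 3/5 ok
(2,4)Q 2/2 ok
(3,0)P 5/5 ok
(3,1)P 8/8 ok
(3,2)P 6/7 ok
(4,0)P 4/4 ok
(4,1)P 7/7 ok
(4,2)P 6/6 ok
(4,3)P 5/5 ok
(4,4)P 2/2 ok
(5,1)P 6/6 ok
(5,2)P 6/6 ok
(5,4)P 4/4 ok
(6,0)P 1/1 ok
(6,2)P 3/3 ok
(6,3)P 4/4 ok
(6,4)P 2/2 ok
All meet the threshold, so the configuration is stable.

Yes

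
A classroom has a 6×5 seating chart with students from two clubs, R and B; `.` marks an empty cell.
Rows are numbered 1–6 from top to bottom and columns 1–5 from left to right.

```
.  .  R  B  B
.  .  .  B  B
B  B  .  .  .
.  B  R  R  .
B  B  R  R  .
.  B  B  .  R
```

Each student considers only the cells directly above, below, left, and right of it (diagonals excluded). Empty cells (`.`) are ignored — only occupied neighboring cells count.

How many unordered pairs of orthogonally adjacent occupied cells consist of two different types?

4

Scan each occupied cell's neighbors to the right and below so each pair is counted once.
From row 1: 1 unlike of 4 pairs (running 1/4).
From row 2: 0 unlike of 1 pairs (running 1/5).
From row 3: 0 unlike of 2 pairs (running 1/7).
From row 4: 1 unlike of 5 pairs (running 2/12).
From row 5: 2 unlike of 5 pairs (running 4/17).
From row 6: 0 unlike of 1 pairs (running 4/18).
Total adjacent occupied pairs: 18; unlike-type pairs: 4.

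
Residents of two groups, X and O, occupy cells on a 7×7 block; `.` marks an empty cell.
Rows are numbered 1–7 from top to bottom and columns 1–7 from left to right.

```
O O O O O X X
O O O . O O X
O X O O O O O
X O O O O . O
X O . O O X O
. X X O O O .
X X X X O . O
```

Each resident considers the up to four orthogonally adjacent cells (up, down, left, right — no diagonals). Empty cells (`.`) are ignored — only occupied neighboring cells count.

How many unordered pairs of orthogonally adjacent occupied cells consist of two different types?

Scan each occupied cell's neighbors to the right and below so each pair is counted once.
Row 1: O(1,1)–O(1,2)= O(1,1)–O(2,1)= O(1,2)–O(1,3)= O(1,2)–O(2,2)= O(1,3)–O(1,4)= O(1,3)–O(2,3)= O(1,4)–O(1,5)= O(1,5)–X(1,6)≠ O(1,5)–O(2,5)= X(1,6)–X(1,7)= X(1,6)–O(2,6)≠ X(1,7)–X(2,7)=  → 2/12 unlike.
Row 2: O(2,1)–O(2,2)= O(2,1)–O(3,1)= O(2,2)–O(2,3)= O(2,2)–X(3,2)≠ O(2,3)–O(3,3)= O(2,5)–O(2,6)= O(2,5)–O(3,5)= O(2,6)–X(2,7)≠ O(2,6)–O(3,6)= X(2,7)–O(3,7)≠  → 3/10 unlike.
Row 3: O(3,1)–X(3,2)≠ O(3,1)–X(4,1)≠ X(3,2)–O(3,3)≠ X(3,2)–O(4,2)≠ O(3,3)–O(3,4)= O(3,3)–O(4,3)= O(3,4)–O(3,5)= O(3,4)–O(4,4)= O(3,5)–O(3,6)= O(3,5)–O(4,5)= O(3,6)–O(3,7)= O(3,7)–O(4,7)=  → 4/12 unlike.
Row 4: X(4,1)–O(4,2)≠ X(4,1)–X(5,1)= O(4,2)–O(4,3)= O(4,2)–O(5,2)= O(4,3)–O(4,4)= O(4,4)–O(4,5)= O(4,4)–O(5,4)= O(4,5)–O(5,5)= O(4,7)–O(5,7)=  → 1/9 unlike.
Row 5: X(5,1)–O(5,2)≠ O(5,2)–X(6,2)≠ O(5,4)–O(5,5)= O(5,4)–O(6,4)= O(5,5)–X(5,6)≠ O(5,5)–O(6,5)= X(5,6)–O(5,7)≠ X(5,6)–O(6,6)≠  → 5/8 unlike.
Row 6: X(6,2)–X(6,3)= X(6,2)–X(7,2)= X(6,3)–O(6,4)≠ X(6,3)–X(7,3)= O(6,4)–O(6,5)= O(6,4)–X(7,4)≠ O(6,5)–O(6,6)= O(6,5)–O(7,5)=  → 2/8 unlike.
Row 7: X(7,1)–X(7,2)= X(7,2)–X(7,3)= X(7,3)–X(7,4)= X(7,4)–O(7,5)≠  → 1/4 unlike.
Total adjacent occupied pairs: 63; unlike-type pairs: 18.

18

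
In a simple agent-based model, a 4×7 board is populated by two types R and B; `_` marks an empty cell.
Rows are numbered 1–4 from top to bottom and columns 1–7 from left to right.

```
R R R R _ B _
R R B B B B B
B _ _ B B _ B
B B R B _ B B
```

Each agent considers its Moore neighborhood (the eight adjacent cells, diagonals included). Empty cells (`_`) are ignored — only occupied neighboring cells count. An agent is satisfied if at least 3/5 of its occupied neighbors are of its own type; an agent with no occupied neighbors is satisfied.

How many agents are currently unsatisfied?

4

(1,1)R 3/3 ok
(1,2)R 4/5 ok
(1,3)R 3/5 ok
(1,4)R 1/4 unhappy
(1,6)B 3/3 ok
(2,1)R 3/4 ok
(2,2)R 4/6 ok
(2,3)B 2/6 unhappy
(2,4)B 4/6 ok
(2,5)B 5/6 ok
(2,6)B 5/5 ok
(2,7)B 3/3 ok
(3,1)B 2/4 unhappy
(3,4)B 5/6 ok
(3,5)B 6/6 ok
(3,7)B 4/4 ok
(4,1)B 2/2 ok
(4,2)B 2/3 ok
(4,3)R 0/3 unhappy
(4,4)B 2/3 ok
(4,6)B 3/3 ok
(4,7)B 2/2 ok
Unsatisfied: (1,4), (2,3), (3,1), (4,3) — 4 in total.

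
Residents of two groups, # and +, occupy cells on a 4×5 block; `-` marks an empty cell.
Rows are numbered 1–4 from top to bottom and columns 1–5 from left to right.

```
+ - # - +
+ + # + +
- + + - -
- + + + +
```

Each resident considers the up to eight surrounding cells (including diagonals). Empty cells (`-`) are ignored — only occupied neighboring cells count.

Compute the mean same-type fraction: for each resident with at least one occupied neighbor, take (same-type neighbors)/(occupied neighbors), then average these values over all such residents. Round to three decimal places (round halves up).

(1,1)+ 2/2
(1,3)# 1/3
(1,5)+ 2/2
(2,1)+ 3/3
(2,2)+ 4/6
(2,3)# 1/5
(2,4)+ 3/5
(2,5)+ 2/2
(3,2)+ 5/6
(3,3)+ 6/7
(4,2)+ 3/3
(4,3)+ 4/4
(4,4)+ 3/3
(4,5)+ 1/1
Sum over 14 residents: 2/2 + 1/3 + 2/2 + 3/3 + 4/6 + 1/5 + 3/5 + 2/2 + 5/6 + 6/7 + 3/3 + 4/4 + 3/3 + 1/1 = 2413/210; mean = 2413/210 ÷ 14 = 2413/2940 = 0.820748… → 0.821.

0.821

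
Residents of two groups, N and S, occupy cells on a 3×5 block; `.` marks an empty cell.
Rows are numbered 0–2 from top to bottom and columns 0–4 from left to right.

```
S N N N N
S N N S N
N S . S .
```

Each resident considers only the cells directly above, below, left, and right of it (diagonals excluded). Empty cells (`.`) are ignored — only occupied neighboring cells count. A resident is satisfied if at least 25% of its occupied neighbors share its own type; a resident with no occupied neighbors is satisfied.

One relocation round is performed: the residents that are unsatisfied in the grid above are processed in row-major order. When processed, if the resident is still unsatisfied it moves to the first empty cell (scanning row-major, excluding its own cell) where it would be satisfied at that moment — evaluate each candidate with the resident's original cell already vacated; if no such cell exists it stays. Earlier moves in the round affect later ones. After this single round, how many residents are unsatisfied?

Initially unsatisfied (in order): (2,0), (2,1).
  (2,0) → (2,2).
  (2,1) → (2,0).
Resulting grid:
S N N N N
S N N S N
S . N S .
All satisfied now.

0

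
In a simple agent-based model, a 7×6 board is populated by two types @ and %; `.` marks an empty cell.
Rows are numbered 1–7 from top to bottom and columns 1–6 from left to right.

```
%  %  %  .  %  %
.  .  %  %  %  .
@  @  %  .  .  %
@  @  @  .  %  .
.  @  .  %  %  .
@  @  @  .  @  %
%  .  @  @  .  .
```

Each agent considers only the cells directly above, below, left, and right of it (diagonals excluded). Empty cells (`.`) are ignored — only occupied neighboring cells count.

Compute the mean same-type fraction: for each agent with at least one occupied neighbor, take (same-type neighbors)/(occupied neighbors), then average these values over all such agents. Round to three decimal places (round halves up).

0.795

(1,1)% 1/1
(1,2)% 2/2
(1,3)% 2/2
(1,5)% 2/2
(1,6)% 1/1
(2,3)% 3/3
(2,4)% 2/2
(2,5)% 2/2
(3,1)@ 2/2
(3,2)@ 2/3
(3,3)% 1/3
(3,6)% — no occupied neighbors
(4,1)@ 2/2
(4,2)@ 4/4
(4,3)@ 1/2
(4,5)% 1/1
(5,2)@ 2/2
(5,4)% 1/1
(5,5)% 2/3
(6,1)@ 1/2
(6,2)@ 3/3
(6,3)@ 2/2
(6,5)@ 0/2
(6,6)% 0/1
(7,1)% 0/1
(7,3)@ 2/2
(7,4)@ 1/1
Sum over 26 agents: 1/1 + 2/2 + 2/2 + 2/2 + 1/1 + 3/3 + 2/2 + 2/2 + 2/2 + 2/3 + 1/3 + 2/2 + 4/4 + 1/2 + 1/1 + 2/2 + 1/1 + 2/3 + 1/2 + 3/3 + 2/2 + 0/2 + 0/1 + 0/1 + 2/2 + 1/1 = 62/3; mean = 62/3 ÷ 26 = 31/39 = 0.794871… → 0.795.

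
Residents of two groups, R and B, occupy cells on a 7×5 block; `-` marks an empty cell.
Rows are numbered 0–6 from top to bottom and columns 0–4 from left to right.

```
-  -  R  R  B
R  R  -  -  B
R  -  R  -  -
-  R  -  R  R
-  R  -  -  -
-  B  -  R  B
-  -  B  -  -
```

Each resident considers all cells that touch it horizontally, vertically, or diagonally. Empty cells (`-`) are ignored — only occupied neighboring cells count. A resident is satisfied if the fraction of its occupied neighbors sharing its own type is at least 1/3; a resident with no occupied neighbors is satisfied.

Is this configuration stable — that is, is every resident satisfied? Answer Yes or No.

Row 0: (0,2)R 2/2 satisfied · (0,3)R 1/3 satisfied · (0,4)B 1/2 satisfied
Row 1: (1,0)R 2/2 satisfied · (1,1)R 4/4 satisfied · (1,4)B 1/2 satisfied
Row 2: (2,0)R 3/3 satisfied · (2,2)R 3/3 satisfied
Row 3: (3,1)R 3/3 satisfied · (3,3)R 2/2 satisfied · (3,4)R 1/1 satisfied
Row 4: (4,1)R 1/2 satisfied
Row 5: (5,1)B 1/2 satisfied · (5,3)R 0/2 not · (5,4)B 0/1 not
Row 6: (6,2)B 1/2 satisfied
For instance (5,3) has only 0/2 same-type neighbors, below 1/3.

No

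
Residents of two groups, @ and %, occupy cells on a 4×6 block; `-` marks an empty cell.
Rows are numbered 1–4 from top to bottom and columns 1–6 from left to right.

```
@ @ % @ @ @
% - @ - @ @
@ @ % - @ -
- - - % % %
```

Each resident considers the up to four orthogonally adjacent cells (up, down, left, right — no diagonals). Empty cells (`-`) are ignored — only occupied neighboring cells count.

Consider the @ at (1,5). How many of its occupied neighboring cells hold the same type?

Occupied neighbors of (1,5): (2,5)=@, (1,4)=@, (1,6)=@.
Same type (@): 3 of 3.

3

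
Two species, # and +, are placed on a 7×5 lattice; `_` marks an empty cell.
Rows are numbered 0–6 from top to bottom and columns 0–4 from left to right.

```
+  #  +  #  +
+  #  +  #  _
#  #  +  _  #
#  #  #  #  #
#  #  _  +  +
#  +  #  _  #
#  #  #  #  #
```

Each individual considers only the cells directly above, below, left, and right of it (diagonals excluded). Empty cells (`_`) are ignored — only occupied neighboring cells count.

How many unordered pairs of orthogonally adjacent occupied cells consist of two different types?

Scan each occupied cell's neighbors to the right and below so each pair is counted once.
From row 0: 4 unlike of 8 pairs (running 4/8).
From row 1: 4 unlike of 6 pairs (running 8/14).
From row 2: 2 unlike of 6 pairs (running 10/20).
From row 3: 2 unlike of 8 pairs (running 12/28).
From row 4: 2 unlike of 5 pairs (running 14/33).
From row 5: 3 unlike of 6 pairs (running 17/39).
From row 6: 0 unlike of 4 pairs (running 17/43).
Total adjacent occupied pairs: 43; unlike-type pairs: 17.

17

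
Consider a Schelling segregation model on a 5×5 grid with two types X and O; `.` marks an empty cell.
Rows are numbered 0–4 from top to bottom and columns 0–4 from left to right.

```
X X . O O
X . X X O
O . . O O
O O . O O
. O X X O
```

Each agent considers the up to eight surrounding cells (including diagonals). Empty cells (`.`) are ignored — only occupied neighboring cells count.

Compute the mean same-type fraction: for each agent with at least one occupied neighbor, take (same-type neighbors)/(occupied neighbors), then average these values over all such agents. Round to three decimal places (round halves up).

(0,0)X 2/2
(0,1)X 3/3
(0,3)O 2/4
(0,4)O 2/3
(1,0)X 2/3
(1,2)X 2/4
(1,3)X 1/6
(1,4)O 4/5
(2,0)O 2/3
(2,3)O 4/6
(2,4)O 4/5
(3,0)O 3/3
(3,1)O 3/4
(3,3)O 4/6
(3,4)O 4/5
(4,1)O 2/3
(4,2)X 1/4
(4,3)X 1/4
(4,4)O 2/3
Sum over 19 agents: 2/2 + 3/3 + 2/4 + 2/3 + 2/3 + 2/4 + 1/6 + 4/5 + 2/3 + 4/6 + 4/5 + 3/3 + 3/4 + 4/6 + 4/5 + 2/3 + 1/4 + 1/4 + 2/3 = 749/60; mean = 749/60 ÷ 19 = 749/1140 = 0.657017… → 0.657.

0.657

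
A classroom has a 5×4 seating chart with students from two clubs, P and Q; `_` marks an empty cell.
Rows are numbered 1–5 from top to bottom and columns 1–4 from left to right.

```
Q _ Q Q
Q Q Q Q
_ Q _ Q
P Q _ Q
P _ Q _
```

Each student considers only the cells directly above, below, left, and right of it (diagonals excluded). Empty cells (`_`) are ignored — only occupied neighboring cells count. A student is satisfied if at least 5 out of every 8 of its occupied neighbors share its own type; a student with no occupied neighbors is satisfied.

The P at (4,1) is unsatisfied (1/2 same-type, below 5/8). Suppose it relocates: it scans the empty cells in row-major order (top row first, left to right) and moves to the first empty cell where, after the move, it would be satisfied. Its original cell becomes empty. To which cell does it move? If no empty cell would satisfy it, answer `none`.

none

Vacating (4,1). Empty cells in order:
  (1,2): 0/3 same-type → still unsatisfied.
  (3,1): 0/2 same-type → still unsatisfied.
  (3,3): 0/3 same-type → still unsatisfied.
  (4,3): 0/3 same-type → still unsatisfied.
  (5,2): 1/3 same-type → still unsatisfied.
  (5,4): 0/2 same-type → still unsatisfied.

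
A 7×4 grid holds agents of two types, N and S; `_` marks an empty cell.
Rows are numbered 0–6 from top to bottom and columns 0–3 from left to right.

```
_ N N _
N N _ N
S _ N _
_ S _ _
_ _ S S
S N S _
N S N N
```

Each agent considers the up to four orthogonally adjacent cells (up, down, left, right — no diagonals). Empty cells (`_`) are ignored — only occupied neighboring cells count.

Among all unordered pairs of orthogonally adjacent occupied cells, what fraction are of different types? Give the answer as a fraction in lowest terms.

Scan each occupied cell's neighbors to the right and below so each pair is counted once.
Row 0: N(0,1)–N(0,2)= N(0,1)–N(1,1)=  → 0/2 unlike.
Row 1: N(1,0)–N(1,1)= N(1,0)–S(2,0)≠  → 1/2 unlike.
Row 4: S(4,2)–S(4,3)= S(4,2)–S(5,2)=  → 0/2 unlike.
Row 5: S(5,0)–N(5,1)≠ S(5,0)–N(6,0)≠ N(5,1)–S(5,2)≠ N(5,1)–S(6,1)≠ S(5,2)–N(6,2)≠  → 5/5 unlike.
Row 6: N(6,0)–S(6,1)≠ S(6,1)–N(6,2)≠ N(6,2)–N(6,3)=  → 2/3 unlike.
Total adjacent occupied pairs: 14; unlike-type pairs: 8.
8/14 reduces to 4/7.

4/7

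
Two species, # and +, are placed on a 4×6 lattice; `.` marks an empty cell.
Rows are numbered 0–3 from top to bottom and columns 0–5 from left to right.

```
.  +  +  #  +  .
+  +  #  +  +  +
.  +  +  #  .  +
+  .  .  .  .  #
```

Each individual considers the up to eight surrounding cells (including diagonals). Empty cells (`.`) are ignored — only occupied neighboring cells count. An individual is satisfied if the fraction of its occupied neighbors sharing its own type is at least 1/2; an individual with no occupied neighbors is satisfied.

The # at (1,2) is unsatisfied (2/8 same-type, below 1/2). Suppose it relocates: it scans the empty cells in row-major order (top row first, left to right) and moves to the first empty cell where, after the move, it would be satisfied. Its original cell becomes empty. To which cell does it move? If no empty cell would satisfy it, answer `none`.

Vacating (1,2). Empty cells in order:
  (0,0): 0/3 same-type → still unsatisfied.
  (0,5): 0/3 same-type → still unsatisfied.
  (2,0): 0/4 same-type → still unsatisfied.
  (2,4): 2/6 same-type → still unsatisfied.
  (3,1): 0/3 same-type → still unsatisfied.
  (3,2): 1/3 same-type → still unsatisfied.
  (3,3): 1/2 same-type → satisfied — stop here.

(3,3)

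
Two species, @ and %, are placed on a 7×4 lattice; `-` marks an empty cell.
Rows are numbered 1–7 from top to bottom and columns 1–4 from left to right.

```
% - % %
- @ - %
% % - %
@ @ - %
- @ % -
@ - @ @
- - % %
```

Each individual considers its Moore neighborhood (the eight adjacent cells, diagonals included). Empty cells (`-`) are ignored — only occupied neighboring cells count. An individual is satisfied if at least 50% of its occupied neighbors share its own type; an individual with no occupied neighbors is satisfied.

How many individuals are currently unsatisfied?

10

(1,1)% 0/1 not
(1,3)% 2/3 satisfied
(1,4)% 2/2 satisfied
(2,2)@ 0/4 not
(2,4)% 3/3 satisfied
(3,1)% 1/4 not
(3,2)% 1/4 not
(3,4)% 2/2 satisfied
(4,1)@ 2/4 satisfied
(4,2)@ 2/5 not
(4,4)% 2/2 satisfied
(5,2)@ 4/5 satisfied
(5,3)% 1/5 not
(6,1)@ 1/1 satisfied
(6,3)@ 2/5 not
(6,4)@ 1/4 not
(7,3)% 1/3 not
(7,4)% 1/3 not
Unsatisfied: (1,1), (2,2), (3,1), (3,2), (4,2), (5,3), (6,3), (6,4), (7,3), (7,4) — 10 in total.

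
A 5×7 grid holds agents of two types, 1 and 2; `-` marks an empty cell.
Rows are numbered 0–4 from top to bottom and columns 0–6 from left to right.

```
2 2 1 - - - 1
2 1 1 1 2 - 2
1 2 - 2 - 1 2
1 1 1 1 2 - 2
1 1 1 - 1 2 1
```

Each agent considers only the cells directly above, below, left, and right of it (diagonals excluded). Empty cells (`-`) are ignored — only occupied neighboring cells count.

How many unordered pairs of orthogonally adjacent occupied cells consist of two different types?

17

Scan each occupied cell's neighbors to the right and below so each pair is counted once.
From row 0: 3 unlike of 6 pairs (running 3/6).
From row 1: 5 unlike of 8 pairs (running 8/14).
From row 2: 4 unlike of 6 pairs (running 12/20).
From row 3: 3 unlike of 9 pairs (running 15/29).
From row 4: 2 unlike of 4 pairs (running 17/33).
Total adjacent occupied pairs: 33; unlike-type pairs: 17.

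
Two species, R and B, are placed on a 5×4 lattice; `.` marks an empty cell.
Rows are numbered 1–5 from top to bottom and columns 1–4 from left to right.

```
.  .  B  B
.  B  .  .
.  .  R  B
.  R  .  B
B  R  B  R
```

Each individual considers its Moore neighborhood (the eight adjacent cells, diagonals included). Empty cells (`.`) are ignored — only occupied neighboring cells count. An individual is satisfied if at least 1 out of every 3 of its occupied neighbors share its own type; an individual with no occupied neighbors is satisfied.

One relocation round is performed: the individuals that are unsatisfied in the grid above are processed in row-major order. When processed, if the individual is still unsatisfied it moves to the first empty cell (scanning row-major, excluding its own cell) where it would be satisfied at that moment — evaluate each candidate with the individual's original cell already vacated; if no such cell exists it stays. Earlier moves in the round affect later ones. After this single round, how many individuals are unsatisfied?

Initially unsatisfied (in order): (3,3), (5,1), (5,3), (5,4).
  (3,3) → (3,1).
  (5,1) → (1,1).
  (5,3) → (1,2).
  (5,4) → (3,2).
Resulting grid:
B B B B
. B . .
R R . B
. R . B
. R . .
All satisfied now.

0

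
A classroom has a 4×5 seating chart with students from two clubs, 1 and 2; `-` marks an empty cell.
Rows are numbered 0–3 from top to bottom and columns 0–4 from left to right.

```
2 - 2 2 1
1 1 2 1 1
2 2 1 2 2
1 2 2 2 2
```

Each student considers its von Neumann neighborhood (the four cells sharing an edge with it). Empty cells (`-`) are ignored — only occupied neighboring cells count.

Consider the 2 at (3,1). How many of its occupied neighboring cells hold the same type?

Occupied neighbors of (3,1): (2,1)=2, (3,0)=1, (3,2)=2.
Same type (2): 2 of 3.

2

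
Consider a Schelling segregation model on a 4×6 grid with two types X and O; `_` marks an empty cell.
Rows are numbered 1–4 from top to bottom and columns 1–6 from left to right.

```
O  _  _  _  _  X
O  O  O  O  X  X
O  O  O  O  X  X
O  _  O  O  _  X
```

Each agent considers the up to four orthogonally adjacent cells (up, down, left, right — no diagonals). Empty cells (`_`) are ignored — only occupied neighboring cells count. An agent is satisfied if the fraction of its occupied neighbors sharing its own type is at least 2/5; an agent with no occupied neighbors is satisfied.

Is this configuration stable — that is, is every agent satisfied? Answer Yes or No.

Row 1: (1,1)O 1/1 ✓ · (1,6)X 1/1 ✓
Row 2: (2,1)O 3/3 ✓ · (2,2)O 3/3 ✓ · (2,3)O 3/3 ✓ · (2,4)O 2/3 ✓ · (2,5)X 2/3 ✓ · (2,6)X 3/3 ✓
Row 3: (3,1)O 3/3 ✓ · (3,2)O 3/3 ✓ · (3,3)O 4/4 ✓ · (3,4)O 3/4 ✓ · (3,5)X 2/3 ✓ · (3,6)X 3/3 ✓
Row 4: (4,1)O 1/1 ✓ · (4,3)O 2/2 ✓ · (4,4)O 2/2 ✓ · (4,6)X 1/1 ✓
All meet the threshold, so the configuration is stable.

Yes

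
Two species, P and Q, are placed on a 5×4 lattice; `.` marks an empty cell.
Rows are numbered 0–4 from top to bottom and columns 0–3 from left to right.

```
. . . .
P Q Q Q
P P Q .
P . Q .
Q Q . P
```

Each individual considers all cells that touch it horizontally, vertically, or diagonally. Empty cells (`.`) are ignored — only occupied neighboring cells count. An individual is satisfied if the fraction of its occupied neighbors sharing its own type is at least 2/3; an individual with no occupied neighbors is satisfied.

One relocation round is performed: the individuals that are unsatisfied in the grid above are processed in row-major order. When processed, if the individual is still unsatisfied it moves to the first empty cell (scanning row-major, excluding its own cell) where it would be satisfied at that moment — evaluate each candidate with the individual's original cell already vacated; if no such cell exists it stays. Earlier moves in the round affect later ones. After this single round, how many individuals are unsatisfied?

Initially unsatisfied (in order): (1,1), (2,1), (3,0), (3,2), (4,0), (4,3).
  (1,1) → (0,2).
  (2,1) → (0,0).
  (3,0): no empty cell satisfies it; stays.
  (3,2): now satisfied by earlier moves; stays.
  (4,0) → (0,3).
  (4,3): no empty cell satisfies it; stays.
Resulting grid:
P . Q Q
P . Q Q
P . Q .
P . Q .
. Q . P
Unsatisfied now: (3,0), (4,1), (4,3).

3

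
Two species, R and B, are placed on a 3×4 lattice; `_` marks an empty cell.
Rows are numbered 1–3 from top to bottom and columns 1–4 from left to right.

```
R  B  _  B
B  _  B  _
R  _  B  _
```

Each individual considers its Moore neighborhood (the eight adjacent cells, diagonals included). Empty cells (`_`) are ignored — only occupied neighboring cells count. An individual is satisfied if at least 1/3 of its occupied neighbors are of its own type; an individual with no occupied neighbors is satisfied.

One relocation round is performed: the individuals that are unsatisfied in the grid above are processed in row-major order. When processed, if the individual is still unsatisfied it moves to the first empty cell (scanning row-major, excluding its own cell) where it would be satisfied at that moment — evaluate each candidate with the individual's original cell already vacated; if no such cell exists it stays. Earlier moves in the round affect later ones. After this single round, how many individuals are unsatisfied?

Initially unsatisfied (in order): (1,1), (3,1).
  (1,1): no empty cell satisfies it; stays.
  (3,1): no empty cell satisfies it; stays.
Resulting grid:
R B _ B
B _ B _
R _ B _
Unsatisfied now: (1,1), (3,1).

2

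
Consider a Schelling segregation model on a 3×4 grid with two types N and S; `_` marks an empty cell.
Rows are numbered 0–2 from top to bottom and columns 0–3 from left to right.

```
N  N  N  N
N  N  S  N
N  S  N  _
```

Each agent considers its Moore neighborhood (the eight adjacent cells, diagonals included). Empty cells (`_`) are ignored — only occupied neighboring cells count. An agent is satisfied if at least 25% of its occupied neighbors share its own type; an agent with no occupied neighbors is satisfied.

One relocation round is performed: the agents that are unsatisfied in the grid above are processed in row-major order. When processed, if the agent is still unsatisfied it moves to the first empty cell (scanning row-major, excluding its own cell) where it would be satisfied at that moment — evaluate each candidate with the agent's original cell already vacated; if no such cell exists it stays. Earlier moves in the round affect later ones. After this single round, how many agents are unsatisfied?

Initially unsatisfied (in order): (1,2), (2,1).
  (1,2): no empty cell satisfies it; stays.
  (2,1) → (2,3).
Resulting grid:
N N N N
N N S N
N _ N S
Unsatisfied now: (1,2).

1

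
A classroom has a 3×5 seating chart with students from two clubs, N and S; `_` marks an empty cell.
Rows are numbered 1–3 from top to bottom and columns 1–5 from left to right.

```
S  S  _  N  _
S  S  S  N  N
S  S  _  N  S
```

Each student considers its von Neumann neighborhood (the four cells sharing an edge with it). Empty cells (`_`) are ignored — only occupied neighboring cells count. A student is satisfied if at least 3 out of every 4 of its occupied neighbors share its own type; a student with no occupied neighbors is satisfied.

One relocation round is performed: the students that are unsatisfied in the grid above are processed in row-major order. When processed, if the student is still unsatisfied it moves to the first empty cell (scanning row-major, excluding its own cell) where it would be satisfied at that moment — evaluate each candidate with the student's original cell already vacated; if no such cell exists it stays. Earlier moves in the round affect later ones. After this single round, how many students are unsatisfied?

Initially unsatisfied (in order): (2,3), (2,5), (3,4), (3,5).
  (2,3): no empty cell satisfies it; stays.
  (2,5) → (1,5).
  (3,4): no empty cell satisfies it; stays.
  (3,5): no empty cell satisfies it; stays.
Resulting grid:
S S _ N N
S S S N _
S S _ N S
Unsatisfied now: (2,3), (2,4), (3,4), (3,5).

4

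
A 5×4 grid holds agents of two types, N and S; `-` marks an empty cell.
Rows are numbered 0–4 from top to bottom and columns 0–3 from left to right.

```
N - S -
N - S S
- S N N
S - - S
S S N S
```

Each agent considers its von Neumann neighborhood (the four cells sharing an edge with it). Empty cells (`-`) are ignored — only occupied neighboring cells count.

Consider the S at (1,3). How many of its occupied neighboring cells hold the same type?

Occupied neighbors of (1,3): (2,3)=N, (1,2)=S.
Same type (S): 1 of 2.

1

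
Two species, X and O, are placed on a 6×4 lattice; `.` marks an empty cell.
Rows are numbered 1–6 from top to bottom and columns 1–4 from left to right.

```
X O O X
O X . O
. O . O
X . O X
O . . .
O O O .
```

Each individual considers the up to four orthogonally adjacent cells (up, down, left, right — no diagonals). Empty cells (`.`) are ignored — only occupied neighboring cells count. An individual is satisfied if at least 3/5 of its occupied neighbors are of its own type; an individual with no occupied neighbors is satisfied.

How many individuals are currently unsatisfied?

Row 1: (1,1)X 0/2 not · (1,2)O 1/3 not · (1,3)O 1/2 not · (1,4)X 0/2 not
Row 2: (2,1)O 0/2 not · (2,2)X 0/3 not · (2,4)O 1/2 not
Row 3: (3,2)O 0/1 not · (3,4)O 1/2 not
Row 4: (4,1)X 0/1 not · (4,3)O 0/1 not · (4,4)X 0/2 not
Row 5: (5,1)O 1/2 not
Row 6: (6,1)O 2/2 satisfied · (6,2)O 2/2 satisfied · (6,3)O 1/1 satisfied
Unsatisfied: (1,1), (1,2), (1,3), (1,4), (2,1), (2,2), (2,4), (3,2), (3,4), (4,1), (4,3), (4,4), (5,1) — 13 in total.

13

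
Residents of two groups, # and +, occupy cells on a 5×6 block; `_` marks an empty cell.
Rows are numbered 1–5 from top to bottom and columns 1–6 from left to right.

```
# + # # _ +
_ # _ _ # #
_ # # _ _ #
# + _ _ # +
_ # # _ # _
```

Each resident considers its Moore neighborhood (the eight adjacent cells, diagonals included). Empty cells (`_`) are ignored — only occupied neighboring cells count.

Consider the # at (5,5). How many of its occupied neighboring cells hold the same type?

Occupied neighbors of (5,5): (4,5)=#, (4,6)=+.
Same type (#): 1 of 2.

1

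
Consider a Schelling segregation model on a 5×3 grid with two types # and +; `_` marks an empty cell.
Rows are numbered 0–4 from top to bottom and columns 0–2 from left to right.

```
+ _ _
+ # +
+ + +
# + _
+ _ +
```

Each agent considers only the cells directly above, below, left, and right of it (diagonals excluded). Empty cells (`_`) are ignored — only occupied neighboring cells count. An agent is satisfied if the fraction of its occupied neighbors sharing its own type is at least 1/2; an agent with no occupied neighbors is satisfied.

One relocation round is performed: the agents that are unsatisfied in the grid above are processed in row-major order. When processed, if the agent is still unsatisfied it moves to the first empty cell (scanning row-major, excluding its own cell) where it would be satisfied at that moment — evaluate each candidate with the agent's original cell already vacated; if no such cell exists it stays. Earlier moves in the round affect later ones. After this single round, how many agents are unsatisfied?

1

Initially unsatisfied (in order): (1,1), (3,0), (4,0).
  (1,1): no empty cell satisfies it; stays.
  (3,0) → (0,1).
  (4,0): now satisfied by earlier moves; stays.
Resulting grid:
+ # _
+ # +
+ + +
_ + _
+ _ +
Unsatisfied now: (1,1).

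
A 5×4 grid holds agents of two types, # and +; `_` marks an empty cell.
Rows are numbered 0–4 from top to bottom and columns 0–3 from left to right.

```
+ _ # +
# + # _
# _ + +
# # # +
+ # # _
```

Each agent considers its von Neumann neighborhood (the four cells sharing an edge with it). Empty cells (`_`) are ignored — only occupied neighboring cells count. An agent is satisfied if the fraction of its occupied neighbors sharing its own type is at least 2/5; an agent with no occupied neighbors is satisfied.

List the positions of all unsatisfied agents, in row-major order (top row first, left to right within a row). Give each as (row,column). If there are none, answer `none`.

Row 0: (0,0)+ 0/1 ✗ · (0,2)# 1/2 ✓ · (0,3)+ 0/1 ✗
Row 1: (1,0)# 1/3 ✗ · (1,1)+ 0/2 ✗ · (1,2)# 1/3 ✗
Row 2: (2,0)# 2/2 ✓ · (2,2)+ 1/3 ✗ · (2,3)+ 2/2 ✓
Row 3: (3,0)# 2/3 ✓ · (3,1)# 3/3 ✓ · (3,2)# 2/4 ✓ · (3,3)+ 1/2 ✓
Row 4: (4,0)+ 0/2 ✗ · (4,1)# 2/3 ✓ · (4,2)# 2/2 ✓

(0,0), (0,3), (1,0), (1,1), (1,2), (2,2), (4,0)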